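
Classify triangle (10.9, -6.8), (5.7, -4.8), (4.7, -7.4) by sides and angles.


Side lengths squared: AB^2=31.04, BC^2=7.76, CA^2=38.8
Sorted: [7.76, 31.04, 38.8]
By sides: Scalene, By angles: Right

Scalene, Right


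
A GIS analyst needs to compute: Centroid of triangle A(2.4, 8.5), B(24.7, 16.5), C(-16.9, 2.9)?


Centroid = ((x_A+x_B+x_C)/3, (y_A+y_B+y_C)/3)
= ((2.4+24.7+(-16.9))/3, (8.5+16.5+2.9)/3)
= (3.4, 9.3)

(3.4, 9.3)


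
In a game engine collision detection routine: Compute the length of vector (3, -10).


|u| = sqrt(3^2 + (-10)^2) = sqrt(109) = 10.4403

10.4403


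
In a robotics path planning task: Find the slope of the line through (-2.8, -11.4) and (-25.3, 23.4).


slope = (y2-y1)/(x2-x1) = (23.4-(-11.4))/((-25.3)-(-2.8)) = 34.8/(-22.5) = -1.5467

-1.5467


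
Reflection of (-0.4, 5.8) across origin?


Reflection over origin: (x,y) -> (-x,-y)
(-0.4, 5.8) -> (0.4, -5.8)

(0.4, -5.8)


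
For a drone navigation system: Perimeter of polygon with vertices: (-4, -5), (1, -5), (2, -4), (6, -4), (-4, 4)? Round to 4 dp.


Sides: (-4, -5)->(1, -5): sqrt(25) = 5, (1, -5)->(2, -4): sqrt(2) = 1.414214, (2, -4)->(6, -4): sqrt(16) = 4, (6, -4)->(-4, 4): sqrt(164) = 12.806248, (-4, 4)->(-4, -5): sqrt(81) = 9
Sum = 32.220462
Perimeter = 32.2205

32.2205


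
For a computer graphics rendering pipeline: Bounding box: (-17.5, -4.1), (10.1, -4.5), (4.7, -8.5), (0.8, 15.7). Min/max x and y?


x range: [-17.5, 10.1]
y range: [-8.5, 15.7]
Bounding box: (-17.5,-8.5) to (10.1,15.7)

(-17.5,-8.5) to (10.1,15.7)


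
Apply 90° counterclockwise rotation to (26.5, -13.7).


90° CCW: (x,y) -> (-y, x)
(26.5,-13.7) -> (13.7, 26.5)

(13.7, 26.5)


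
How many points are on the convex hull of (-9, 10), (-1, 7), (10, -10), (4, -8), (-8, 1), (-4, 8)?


Convex hull vertices (CCW): (-9, 10), (-8, 1), (4, -8), (10, -10), (-1, 7)
Count = 5

5


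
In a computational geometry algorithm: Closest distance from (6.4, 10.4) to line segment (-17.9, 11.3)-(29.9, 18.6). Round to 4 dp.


Project P onto AB: t = 0.494 (clamped to [0,1])
Closest point on segment: (5.7118, 14.906)
Distance: 4.5582

4.5582


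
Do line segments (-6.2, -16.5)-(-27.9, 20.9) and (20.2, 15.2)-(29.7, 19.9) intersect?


Cross products: d1=-177.07, d2=280.22, d3=-1675.25, d4=-2132.54
d1*d2 < 0 and d3*d4 < 0? no

No, they don't intersect


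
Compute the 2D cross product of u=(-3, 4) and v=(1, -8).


u x v = u_x*v_y - u_y*v_x = (-3)*(-8) - 4*1
= 24 - 4 = 20

20


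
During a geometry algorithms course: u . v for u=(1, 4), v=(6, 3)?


u . v = u_x*v_x + u_y*v_y = 1*6 + 4*3
= 6 + 12 = 18

18


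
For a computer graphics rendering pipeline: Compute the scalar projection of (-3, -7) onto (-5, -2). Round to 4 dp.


u.v = 29, |v| = sqrt(29) = 5.3852
Scalar projection = u.v / |v| = 29 / sqrt(29) = 5.3852

5.3852


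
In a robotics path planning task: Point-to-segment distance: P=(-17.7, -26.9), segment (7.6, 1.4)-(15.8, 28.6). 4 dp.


Project P onto AB: t = 0 (clamped to [0,1])
Closest point on segment: (7.6, 1.4)
Distance: 37.9602

37.9602


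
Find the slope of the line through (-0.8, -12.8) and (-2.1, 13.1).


slope = (y2-y1)/(x2-x1) = (13.1-(-12.8))/((-2.1)-(-0.8)) = 25.9/(-1.3) = -19.9231

-19.9231


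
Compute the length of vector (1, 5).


|u| = sqrt(1^2 + 5^2) = sqrt(26) = 5.099

5.099


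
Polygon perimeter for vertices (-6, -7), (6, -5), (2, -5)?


Sides: (-6, -7)->(6, -5): sqrt(148) = 12.165525, (6, -5)->(2, -5): sqrt(16) = 4, (2, -5)->(-6, -7): sqrt(68) = 8.246211
Sum = 24.411736
Perimeter = 24.4117

24.4117


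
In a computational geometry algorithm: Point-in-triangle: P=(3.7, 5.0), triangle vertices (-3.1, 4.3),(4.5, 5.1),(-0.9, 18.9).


Cross products: AB x AP = -0.12, BC x BP = 11.58, CA x CP = 97.74
All same sign? no

No, outside


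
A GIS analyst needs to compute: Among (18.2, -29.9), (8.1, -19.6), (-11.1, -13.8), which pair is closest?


d(P0,P1) = 14.4257, d(P0,P2) = 33.432, d(P1,P2) = 20.0569
Closest: P0 and P1

Closest pair: (18.2, -29.9) and (8.1, -19.6), distance = 14.4257


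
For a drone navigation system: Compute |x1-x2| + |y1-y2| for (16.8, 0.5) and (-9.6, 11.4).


|16.8-(-9.6)| + |0.5-11.4| = 26.4 + 10.9 = 37.3

37.3


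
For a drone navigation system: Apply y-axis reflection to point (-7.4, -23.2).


Reflection over y-axis: (x,y) -> (-x,y)
(-7.4, -23.2) -> (7.4, -23.2)

(7.4, -23.2)


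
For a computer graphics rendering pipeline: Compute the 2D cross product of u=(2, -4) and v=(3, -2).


u x v = u_x*v_y - u_y*v_x = 2*(-2) - (-4)*3
= (-4) - (-12) = 8

8


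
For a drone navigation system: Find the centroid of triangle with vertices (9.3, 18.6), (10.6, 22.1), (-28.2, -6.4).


Centroid = ((x_A+x_B+x_C)/3, (y_A+y_B+y_C)/3)
= ((9.3+10.6+(-28.2))/3, (18.6+22.1+(-6.4))/3)
= (-2.7667, 11.4333)

(-2.7667, 11.4333)


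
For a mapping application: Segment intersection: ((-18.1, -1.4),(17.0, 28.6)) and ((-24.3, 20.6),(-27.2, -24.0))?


Cross products: d1=340.32, d2=1818.78, d3=958.2, d4=-520.26
d1*d2 < 0 and d3*d4 < 0? no

No, they don't intersect


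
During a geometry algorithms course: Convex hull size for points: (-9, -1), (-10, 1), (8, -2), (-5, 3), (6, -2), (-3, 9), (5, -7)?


Convex hull vertices (CCW): (-10, 1), (-9, -1), (5, -7), (8, -2), (-3, 9)
Count = 5

5


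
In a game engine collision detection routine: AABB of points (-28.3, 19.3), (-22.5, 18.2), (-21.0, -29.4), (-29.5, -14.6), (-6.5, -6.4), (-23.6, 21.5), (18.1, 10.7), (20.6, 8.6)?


x range: [-29.5, 20.6]
y range: [-29.4, 21.5]
Bounding box: (-29.5,-29.4) to (20.6,21.5)

(-29.5,-29.4) to (20.6,21.5)


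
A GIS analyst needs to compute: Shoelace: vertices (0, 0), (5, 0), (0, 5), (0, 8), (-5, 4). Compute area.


Shoelace sum: (0*0 - 5*0) + (5*5 - 0*0) + (0*8 - 0*5) + (0*4 - (-5)*8) + ((-5)*0 - 0*4)
= 65
Area = |65|/2 = 32.5

32.5


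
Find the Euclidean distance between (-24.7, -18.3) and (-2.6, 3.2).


dx=22.1, dy=21.5
d^2 = 22.1^2 + 21.5^2 = 950.66
d = sqrt(950.66) = 30.8328

30.8328


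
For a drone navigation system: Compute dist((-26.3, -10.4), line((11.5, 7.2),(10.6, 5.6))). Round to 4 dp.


|cross product| = 44.64
|line direction| = sqrt(3.37) = 1.8358
Distance = 44.64/sqrt(3.37) = 24.317

24.317


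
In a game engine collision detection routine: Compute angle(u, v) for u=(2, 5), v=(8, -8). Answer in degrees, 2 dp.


u.v = -24, |u| = sqrt(29) = 5.3852, |v| = sqrt(128) = 11.3137
cos(theta) = u.v/(|u||v|) = -24/sqrt(3712) = -0.393919
theta = acos(-0.393919) = 113.2 degrees

113.2 degrees


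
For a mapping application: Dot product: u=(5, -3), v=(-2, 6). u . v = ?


u . v = u_x*v_x + u_y*v_y = 5*(-2) + (-3)*6
= (-10) + (-18) = -28

-28


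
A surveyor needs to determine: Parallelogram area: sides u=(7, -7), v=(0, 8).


|u x v| = |7*8 - (-7)*0|
= |56 - 0| = 56

56


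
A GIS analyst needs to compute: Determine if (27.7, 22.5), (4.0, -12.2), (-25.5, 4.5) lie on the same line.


Cross product: (4-27.7)*(4.5-22.5) - ((-12.2)-22.5)*((-25.5)-27.7)
= -1419.44

No, not collinear


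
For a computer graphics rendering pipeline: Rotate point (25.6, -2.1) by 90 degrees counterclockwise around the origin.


90° CCW: (x,y) -> (-y, x)
(25.6,-2.1) -> (2.1, 25.6)

(2.1, 25.6)


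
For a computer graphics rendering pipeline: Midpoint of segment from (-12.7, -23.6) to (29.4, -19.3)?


M = (((-12.7)+29.4)/2, ((-23.6)+(-19.3))/2)
= (8.35, -21.45)

(8.35, -21.45)


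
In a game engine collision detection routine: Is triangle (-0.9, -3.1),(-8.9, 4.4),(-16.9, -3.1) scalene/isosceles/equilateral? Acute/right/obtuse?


Side lengths squared: AB^2=120.25, BC^2=120.25, CA^2=256
Sorted: [120.25, 120.25, 256]
By sides: Isosceles, By angles: Obtuse

Isosceles, Obtuse


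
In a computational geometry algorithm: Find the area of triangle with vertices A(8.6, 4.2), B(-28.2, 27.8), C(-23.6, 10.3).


Area = |x_A(y_B-y_C) + x_B(y_C-y_A) + x_C(y_A-y_B)|/2
= |150.5 + (-172.02) + 556.96|/2
= 535.44/2 = 267.72

267.72


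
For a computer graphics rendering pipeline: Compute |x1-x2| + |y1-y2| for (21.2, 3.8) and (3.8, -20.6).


|21.2-3.8| + |3.8-(-20.6)| = 17.4 + 24.4 = 41.8

41.8


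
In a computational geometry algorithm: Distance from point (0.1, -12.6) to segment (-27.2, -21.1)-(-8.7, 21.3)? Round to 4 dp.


Project P onto AB: t = 0.4044 (clamped to [0,1])
Closest point on segment: (-19.7183, -3.9528)
Distance: 21.6227

21.6227


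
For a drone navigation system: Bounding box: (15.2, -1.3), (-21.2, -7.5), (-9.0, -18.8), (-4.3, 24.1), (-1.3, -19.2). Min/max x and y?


x range: [-21.2, 15.2]
y range: [-19.2, 24.1]
Bounding box: (-21.2,-19.2) to (15.2,24.1)

(-21.2,-19.2) to (15.2,24.1)


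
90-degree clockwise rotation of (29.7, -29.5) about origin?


90° CW: (x,y) -> (y, -x)
(29.7,-29.5) -> (-29.5, -29.7)

(-29.5, -29.7)


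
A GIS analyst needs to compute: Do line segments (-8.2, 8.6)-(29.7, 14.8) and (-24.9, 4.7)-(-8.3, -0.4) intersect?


Cross products: d1=149.91, d2=446.12, d3=-44.27, d4=-340.48
d1*d2 < 0 and d3*d4 < 0? no

No, they don't intersect


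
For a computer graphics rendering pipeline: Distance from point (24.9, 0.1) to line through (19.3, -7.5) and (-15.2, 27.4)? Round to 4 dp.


|cross product| = 457.64
|line direction| = sqrt(2408.26) = 49.074
Distance = 457.64/sqrt(2408.26) = 9.3255

9.3255


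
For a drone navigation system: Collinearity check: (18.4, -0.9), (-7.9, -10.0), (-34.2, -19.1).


Cross product: ((-7.9)-18.4)*((-19.1)-(-0.9)) - ((-10)-(-0.9))*((-34.2)-18.4)
= 0

Yes, collinear


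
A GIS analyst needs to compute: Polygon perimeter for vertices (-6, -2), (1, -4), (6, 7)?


Sides: (-6, -2)->(1, -4): sqrt(53) = 7.28011, (1, -4)->(6, 7): sqrt(146) = 12.083046, (6, 7)->(-6, -2): sqrt(225) = 15
Sum = 34.363156
Perimeter = 34.3632

34.3632


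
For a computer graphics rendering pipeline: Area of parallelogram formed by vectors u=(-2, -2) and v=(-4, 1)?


|u x v| = |(-2)*1 - (-2)*(-4)|
= |(-2) - 8| = 10

10


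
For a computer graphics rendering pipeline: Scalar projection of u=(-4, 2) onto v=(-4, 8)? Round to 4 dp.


u.v = 32, |v| = sqrt(80) = 8.9443
Scalar projection = u.v / |v| = 32 / sqrt(80) = 3.5777

3.5777


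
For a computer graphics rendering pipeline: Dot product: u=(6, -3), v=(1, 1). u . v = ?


u . v = u_x*v_x + u_y*v_y = 6*1 + (-3)*1
= 6 + (-3) = 3

3


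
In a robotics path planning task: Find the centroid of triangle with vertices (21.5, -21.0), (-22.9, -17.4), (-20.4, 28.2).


Centroid = ((x_A+x_B+x_C)/3, (y_A+y_B+y_C)/3)
= ((21.5+(-22.9)+(-20.4))/3, ((-21)+(-17.4)+28.2)/3)
= (-7.2667, -3.4)

(-7.2667, -3.4)


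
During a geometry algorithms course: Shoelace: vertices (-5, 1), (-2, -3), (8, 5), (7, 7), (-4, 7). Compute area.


Shoelace sum: ((-5)*(-3) - (-2)*1) + ((-2)*5 - 8*(-3)) + (8*7 - 7*5) + (7*7 - (-4)*7) + ((-4)*1 - (-5)*7)
= 160
Area = |160|/2 = 80

80


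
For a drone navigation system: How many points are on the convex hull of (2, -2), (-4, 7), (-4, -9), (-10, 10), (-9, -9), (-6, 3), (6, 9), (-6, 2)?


Convex hull vertices (CCW): (-10, 10), (-9, -9), (-4, -9), (2, -2), (6, 9)
Count = 5

5


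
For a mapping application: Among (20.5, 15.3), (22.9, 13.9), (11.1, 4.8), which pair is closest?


d(P0,P1) = 2.7785, d(P0,P2) = 14.0929, d(P1,P2) = 14.9013
Closest: P0 and P1

Closest pair: (20.5, 15.3) and (22.9, 13.9), distance = 2.7785


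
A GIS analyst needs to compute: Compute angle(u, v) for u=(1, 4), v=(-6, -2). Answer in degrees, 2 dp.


u.v = -14, |u| = sqrt(17) = 4.1231, |v| = sqrt(40) = 6.3246
cos(theta) = u.v/(|u||v|) = -14/sqrt(680) = -0.536875
theta = acos(-0.536875) = 122.47 degrees

122.47 degrees


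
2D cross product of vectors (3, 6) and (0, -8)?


u x v = u_x*v_y - u_y*v_x = 3*(-8) - 6*0
= (-24) - 0 = -24

-24


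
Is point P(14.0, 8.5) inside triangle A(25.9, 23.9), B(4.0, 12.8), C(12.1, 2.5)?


Cross products: AB x AP = 205.17, BC x BP = 68.17, CA x CP = 42.14
All same sign? yes

Yes, inside


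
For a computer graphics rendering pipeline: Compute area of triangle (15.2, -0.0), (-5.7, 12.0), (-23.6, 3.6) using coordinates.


Area = |x_A(y_B-y_C) + x_B(y_C-y_A) + x_C(y_A-y_B)|/2
= |127.68 + (-20.52) + 283.2|/2
= 390.36/2 = 195.18

195.18


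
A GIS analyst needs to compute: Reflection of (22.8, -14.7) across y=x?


Reflection over y=x: (x,y) -> (y,x)
(22.8, -14.7) -> (-14.7, 22.8)

(-14.7, 22.8)


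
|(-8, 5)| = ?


|u| = sqrt((-8)^2 + 5^2) = sqrt(89) = 9.434

9.434


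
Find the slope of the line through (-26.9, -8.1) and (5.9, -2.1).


slope = (y2-y1)/(x2-x1) = ((-2.1)-(-8.1))/(5.9-(-26.9)) = 6/32.8 = 0.1829

0.1829


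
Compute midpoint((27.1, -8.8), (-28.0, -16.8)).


M = ((27.1+(-28))/2, ((-8.8)+(-16.8))/2)
= (-0.45, -12.8)

(-0.45, -12.8)


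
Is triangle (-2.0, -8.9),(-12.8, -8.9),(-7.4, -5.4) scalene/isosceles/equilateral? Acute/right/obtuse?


Side lengths squared: AB^2=116.64, BC^2=41.41, CA^2=41.41
Sorted: [41.41, 41.41, 116.64]
By sides: Isosceles, By angles: Obtuse

Isosceles, Obtuse


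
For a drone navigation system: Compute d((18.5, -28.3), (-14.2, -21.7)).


dx=-32.7, dy=6.6
d^2 = (-32.7)^2 + 6.6^2 = 1112.85
d = sqrt(1112.85) = 33.3594

33.3594


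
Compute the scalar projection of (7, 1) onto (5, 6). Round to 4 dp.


u.v = 41, |v| = sqrt(61) = 7.8102
Scalar projection = u.v / |v| = 41 / sqrt(61) = 5.2495

5.2495


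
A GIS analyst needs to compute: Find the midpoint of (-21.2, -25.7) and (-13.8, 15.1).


M = (((-21.2)+(-13.8))/2, ((-25.7)+15.1)/2)
= (-17.5, -5.3)

(-17.5, -5.3)


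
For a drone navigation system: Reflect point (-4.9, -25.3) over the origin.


Reflection over origin: (x,y) -> (-x,-y)
(-4.9, -25.3) -> (4.9, 25.3)

(4.9, 25.3)


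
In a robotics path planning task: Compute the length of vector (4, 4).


|u| = sqrt(4^2 + 4^2) = sqrt(32) = 5.6569

5.6569


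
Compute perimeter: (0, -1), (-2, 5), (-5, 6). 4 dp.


Sides: (0, -1)->(-2, 5): sqrt(40) = 6.324555, (-2, 5)->(-5, 6): sqrt(10) = 3.162278, (-5, 6)->(0, -1): sqrt(74) = 8.602325
Sum = 18.089158
Perimeter = 18.0892

18.0892


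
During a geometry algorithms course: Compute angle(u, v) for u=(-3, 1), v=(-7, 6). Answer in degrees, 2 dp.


u.v = 27, |u| = sqrt(10) = 3.1623, |v| = sqrt(85) = 9.2195
cos(theta) = u.v/(|u||v|) = 27/sqrt(850) = 0.926092
theta = acos(0.926092) = 22.17 degrees

22.17 degrees


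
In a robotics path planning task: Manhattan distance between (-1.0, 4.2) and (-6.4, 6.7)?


|(-1)-(-6.4)| + |4.2-6.7| = 5.4 + 2.5 = 7.9

7.9


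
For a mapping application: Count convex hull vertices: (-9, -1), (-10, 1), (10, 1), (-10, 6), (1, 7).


Convex hull vertices (CCW): (-10, 1), (-9, -1), (10, 1), (1, 7), (-10, 6)
Count = 5

5


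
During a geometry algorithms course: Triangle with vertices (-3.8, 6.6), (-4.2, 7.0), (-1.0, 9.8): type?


Side lengths squared: AB^2=0.32, BC^2=18.08, CA^2=18.08
Sorted: [0.32, 18.08, 18.08]
By sides: Isosceles, By angles: Acute

Isosceles, Acute


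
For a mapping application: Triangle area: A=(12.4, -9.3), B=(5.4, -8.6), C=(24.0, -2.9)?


Area = |x_A(y_B-y_C) + x_B(y_C-y_A) + x_C(y_A-y_B)|/2
= |(-70.68) + 34.56 + (-16.8)|/2
= 52.92/2 = 26.46

26.46


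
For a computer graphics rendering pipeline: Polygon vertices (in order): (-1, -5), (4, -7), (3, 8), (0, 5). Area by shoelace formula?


Shoelace sum: ((-1)*(-7) - 4*(-5)) + (4*8 - 3*(-7)) + (3*5 - 0*8) + (0*(-5) - (-1)*5)
= 100
Area = |100|/2 = 50

50


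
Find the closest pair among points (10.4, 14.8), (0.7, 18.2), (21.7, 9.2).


d(P0,P1) = 10.2786, d(P0,P2) = 12.6115, d(P1,P2) = 22.8473
Closest: P0 and P1

Closest pair: (10.4, 14.8) and (0.7, 18.2), distance = 10.2786


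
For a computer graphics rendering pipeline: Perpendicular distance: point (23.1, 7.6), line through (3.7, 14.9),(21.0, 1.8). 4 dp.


|cross product| = 127.85
|line direction| = sqrt(470.9) = 21.7002
Distance = 127.85/sqrt(470.9) = 5.8916

5.8916


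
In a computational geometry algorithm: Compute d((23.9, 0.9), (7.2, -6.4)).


dx=-16.7, dy=-7.3
d^2 = (-16.7)^2 + (-7.3)^2 = 332.18
d = sqrt(332.18) = 18.2258

18.2258


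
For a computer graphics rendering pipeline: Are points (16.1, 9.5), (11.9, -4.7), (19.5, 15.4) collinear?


Cross product: (11.9-16.1)*(15.4-9.5) - ((-4.7)-9.5)*(19.5-16.1)
= 23.5

No, not collinear


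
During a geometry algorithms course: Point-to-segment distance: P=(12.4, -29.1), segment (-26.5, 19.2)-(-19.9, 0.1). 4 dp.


Project P onto AB: t = 1 (clamped to [0,1])
Closest point on segment: (-19.9, 0.1)
Distance: 43.5423

43.5423


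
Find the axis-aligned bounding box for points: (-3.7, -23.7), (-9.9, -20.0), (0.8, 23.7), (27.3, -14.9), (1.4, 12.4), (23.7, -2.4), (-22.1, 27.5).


x range: [-22.1, 27.3]
y range: [-23.7, 27.5]
Bounding box: (-22.1,-23.7) to (27.3,27.5)

(-22.1,-23.7) to (27.3,27.5)


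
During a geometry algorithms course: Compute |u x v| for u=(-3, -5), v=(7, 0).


|u x v| = |(-3)*0 - (-5)*7|
= |0 - (-35)| = 35

35


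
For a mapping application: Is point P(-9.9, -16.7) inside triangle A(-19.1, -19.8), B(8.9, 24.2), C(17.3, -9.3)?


Cross products: AB x AP = -318, BC x BP = -973.36, CA x CP = -16.24
All same sign? yes

Yes, inside


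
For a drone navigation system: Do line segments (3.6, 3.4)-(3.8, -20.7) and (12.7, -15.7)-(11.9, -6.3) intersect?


Cross products: d1=70.26, d2=87.66, d3=215.49, d4=198.09
d1*d2 < 0 and d3*d4 < 0? no

No, they don't intersect


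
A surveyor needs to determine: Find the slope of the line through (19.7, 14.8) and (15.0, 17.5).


slope = (y2-y1)/(x2-x1) = (17.5-14.8)/(15-19.7) = 2.7/(-4.7) = -0.5745

-0.5745


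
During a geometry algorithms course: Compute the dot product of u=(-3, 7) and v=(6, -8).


u . v = u_x*v_x + u_y*v_y = (-3)*6 + 7*(-8)
= (-18) + (-56) = -74

-74


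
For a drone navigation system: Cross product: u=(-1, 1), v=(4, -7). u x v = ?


u x v = u_x*v_y - u_y*v_x = (-1)*(-7) - 1*4
= 7 - 4 = 3

3


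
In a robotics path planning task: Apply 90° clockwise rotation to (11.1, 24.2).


90° CW: (x,y) -> (y, -x)
(11.1,24.2) -> (24.2, -11.1)

(24.2, -11.1)


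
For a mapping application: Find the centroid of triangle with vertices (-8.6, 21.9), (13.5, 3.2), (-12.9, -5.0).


Centroid = ((x_A+x_B+x_C)/3, (y_A+y_B+y_C)/3)
= (((-8.6)+13.5+(-12.9))/3, (21.9+3.2+(-5))/3)
= (-2.6667, 6.7)

(-2.6667, 6.7)


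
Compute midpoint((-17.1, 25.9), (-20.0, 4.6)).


M = (((-17.1)+(-20))/2, (25.9+4.6)/2)
= (-18.55, 15.25)

(-18.55, 15.25)


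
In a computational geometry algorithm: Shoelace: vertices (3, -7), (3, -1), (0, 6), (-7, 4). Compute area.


Shoelace sum: (3*(-1) - 3*(-7)) + (3*6 - 0*(-1)) + (0*4 - (-7)*6) + ((-7)*(-7) - 3*4)
= 115
Area = |115|/2 = 57.5

57.5


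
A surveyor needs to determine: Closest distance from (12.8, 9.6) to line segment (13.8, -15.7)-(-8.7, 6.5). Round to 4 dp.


Project P onto AB: t = 0.5847 (clamped to [0,1])
Closest point on segment: (0.6444, -2.7198)
Distance: 17.3071

17.3071


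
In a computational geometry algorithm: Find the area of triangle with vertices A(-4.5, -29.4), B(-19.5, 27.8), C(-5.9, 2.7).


Area = |x_A(y_B-y_C) + x_B(y_C-y_A) + x_C(y_A-y_B)|/2
= |(-112.95) + (-625.95) + 337.48|/2
= 401.42/2 = 200.71

200.71


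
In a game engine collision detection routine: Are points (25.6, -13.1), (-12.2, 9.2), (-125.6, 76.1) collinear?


Cross product: ((-12.2)-25.6)*(76.1-(-13.1)) - (9.2-(-13.1))*((-125.6)-25.6)
= 0

Yes, collinear


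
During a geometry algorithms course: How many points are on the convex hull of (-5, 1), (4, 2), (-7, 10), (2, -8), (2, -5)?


Convex hull vertices (CCW): (-7, 10), (-5, 1), (2, -8), (4, 2)
Count = 4

4


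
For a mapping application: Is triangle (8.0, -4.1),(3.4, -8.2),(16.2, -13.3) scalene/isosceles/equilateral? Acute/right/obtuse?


Side lengths squared: AB^2=37.97, BC^2=189.85, CA^2=151.88
Sorted: [37.97, 151.88, 189.85]
By sides: Scalene, By angles: Right

Scalene, Right


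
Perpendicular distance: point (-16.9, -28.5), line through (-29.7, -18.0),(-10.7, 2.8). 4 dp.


|cross product| = 465.74
|line direction| = sqrt(793.64) = 28.1716
Distance = 465.74/sqrt(793.64) = 16.5322

16.5322


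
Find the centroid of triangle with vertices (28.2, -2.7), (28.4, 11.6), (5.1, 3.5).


Centroid = ((x_A+x_B+x_C)/3, (y_A+y_B+y_C)/3)
= ((28.2+28.4+5.1)/3, ((-2.7)+11.6+3.5)/3)
= (20.5667, 4.1333)

(20.5667, 4.1333)


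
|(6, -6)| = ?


|u| = sqrt(6^2 + (-6)^2) = sqrt(72) = 8.4853

8.4853


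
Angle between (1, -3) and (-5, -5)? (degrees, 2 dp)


u.v = 10, |u| = sqrt(10) = 3.1623, |v| = sqrt(50) = 7.0711
cos(theta) = u.v/(|u||v|) = 10/sqrt(500) = 0.447214
theta = acos(0.447214) = 63.43 degrees

63.43 degrees


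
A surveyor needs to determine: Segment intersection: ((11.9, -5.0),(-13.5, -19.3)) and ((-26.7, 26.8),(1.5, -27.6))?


Cross products: d1=1203.08, d2=-581.94, d3=-1359.7, d4=425.32
d1*d2 < 0 and d3*d4 < 0? yes

Yes, they intersect


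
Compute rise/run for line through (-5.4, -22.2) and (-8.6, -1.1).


slope = (y2-y1)/(x2-x1) = ((-1.1)-(-22.2))/((-8.6)-(-5.4)) = 21.1/(-3.2) = -6.5938

-6.5938


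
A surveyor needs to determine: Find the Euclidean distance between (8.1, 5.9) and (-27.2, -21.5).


dx=-35.3, dy=-27.4
d^2 = (-35.3)^2 + (-27.4)^2 = 1996.85
d = sqrt(1996.85) = 44.6861

44.6861


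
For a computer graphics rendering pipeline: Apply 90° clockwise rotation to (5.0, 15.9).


90° CW: (x,y) -> (y, -x)
(5,15.9) -> (15.9, -5)

(15.9, -5)


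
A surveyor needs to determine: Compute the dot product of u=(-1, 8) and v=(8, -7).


u . v = u_x*v_x + u_y*v_y = (-1)*8 + 8*(-7)
= (-8) + (-56) = -64

-64


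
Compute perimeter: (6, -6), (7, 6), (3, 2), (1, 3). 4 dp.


Sides: (6, -6)->(7, 6): sqrt(145) = 12.041595, (7, 6)->(3, 2): sqrt(32) = 5.656854, (3, 2)->(1, 3): sqrt(5) = 2.236068, (1, 3)->(6, -6): sqrt(106) = 10.29563
Sum = 30.230147
Perimeter = 30.2301

30.2301


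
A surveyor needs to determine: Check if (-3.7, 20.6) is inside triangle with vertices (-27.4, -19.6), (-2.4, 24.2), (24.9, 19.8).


Cross products: AB x AP = -33.06, BC x BP = -104, CA x CP = -1168.68
All same sign? yes

Yes, inside


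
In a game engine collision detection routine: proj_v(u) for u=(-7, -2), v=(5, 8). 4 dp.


u.v = -51, |v| = sqrt(89) = 9.434
Scalar projection = u.v / |v| = -51 / sqrt(89) = -5.406

-5.406


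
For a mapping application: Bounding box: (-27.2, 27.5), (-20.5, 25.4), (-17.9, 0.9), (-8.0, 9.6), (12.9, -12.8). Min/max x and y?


x range: [-27.2, 12.9]
y range: [-12.8, 27.5]
Bounding box: (-27.2,-12.8) to (12.9,27.5)

(-27.2,-12.8) to (12.9,27.5)


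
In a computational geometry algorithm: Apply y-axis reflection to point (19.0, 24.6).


Reflection over y-axis: (x,y) -> (-x,y)
(19, 24.6) -> (-19, 24.6)

(-19, 24.6)


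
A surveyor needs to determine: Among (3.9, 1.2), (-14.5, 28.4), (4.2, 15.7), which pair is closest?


d(P0,P1) = 32.839, d(P0,P2) = 14.5031, d(P1,P2) = 22.6049
Closest: P0 and P2

Closest pair: (3.9, 1.2) and (4.2, 15.7), distance = 14.5031


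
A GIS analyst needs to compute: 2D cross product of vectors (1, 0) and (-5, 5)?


u x v = u_x*v_y - u_y*v_x = 1*5 - 0*(-5)
= 5 - 0 = 5

5


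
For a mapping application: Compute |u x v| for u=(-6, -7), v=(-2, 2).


|u x v| = |(-6)*2 - (-7)*(-2)|
= |(-12) - 14| = 26

26


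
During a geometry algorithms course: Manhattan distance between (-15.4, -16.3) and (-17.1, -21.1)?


|(-15.4)-(-17.1)| + |(-16.3)-(-21.1)| = 1.7 + 4.8 = 6.5

6.5


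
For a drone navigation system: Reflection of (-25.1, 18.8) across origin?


Reflection over origin: (x,y) -> (-x,-y)
(-25.1, 18.8) -> (25.1, -18.8)

(25.1, -18.8)


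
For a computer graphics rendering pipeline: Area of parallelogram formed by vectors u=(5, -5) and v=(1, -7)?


|u x v| = |5*(-7) - (-5)*1|
= |(-35) - (-5)| = 30

30


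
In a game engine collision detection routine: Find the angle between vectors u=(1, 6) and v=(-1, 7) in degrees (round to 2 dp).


u.v = 41, |u| = sqrt(37) = 6.0828, |v| = sqrt(50) = 7.0711
cos(theta) = u.v/(|u||v|) = 41/sqrt(1850) = 0.953231
theta = acos(0.953231) = 17.59 degrees

17.59 degrees


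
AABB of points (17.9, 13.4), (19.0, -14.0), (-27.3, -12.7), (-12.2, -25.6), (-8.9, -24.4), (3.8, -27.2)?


x range: [-27.3, 19]
y range: [-27.2, 13.4]
Bounding box: (-27.3,-27.2) to (19,13.4)

(-27.3,-27.2) to (19,13.4)


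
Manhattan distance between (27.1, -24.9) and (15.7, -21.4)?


|27.1-15.7| + |(-24.9)-(-21.4)| = 11.4 + 3.5 = 14.9

14.9


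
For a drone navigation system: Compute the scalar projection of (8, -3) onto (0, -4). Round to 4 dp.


u.v = 12, |v| = sqrt(16) = 4
Scalar projection = u.v / |v| = 12 / sqrt(16) = 3

3


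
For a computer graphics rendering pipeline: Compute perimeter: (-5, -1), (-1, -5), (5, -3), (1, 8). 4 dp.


Sides: (-5, -1)->(-1, -5): sqrt(32) = 5.656854, (-1, -5)->(5, -3): sqrt(40) = 6.324555, (5, -3)->(1, 8): sqrt(137) = 11.7047, (1, 8)->(-5, -1): sqrt(117) = 10.816654
Sum = 34.502763
Perimeter = 34.5028

34.5028


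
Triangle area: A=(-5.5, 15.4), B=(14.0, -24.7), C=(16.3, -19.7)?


Area = |x_A(y_B-y_C) + x_B(y_C-y_A) + x_C(y_A-y_B)|/2
= |27.5 + (-491.4) + 653.63|/2
= 189.73/2 = 94.865

94.865


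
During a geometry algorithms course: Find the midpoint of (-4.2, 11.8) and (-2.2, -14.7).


M = (((-4.2)+(-2.2))/2, (11.8+(-14.7))/2)
= (-3.2, -1.45)

(-3.2, -1.45)


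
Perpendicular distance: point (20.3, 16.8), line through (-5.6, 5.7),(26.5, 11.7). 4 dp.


|cross product| = 200.91
|line direction| = sqrt(1066.41) = 32.6559
Distance = 200.91/sqrt(1066.41) = 6.1523

6.1523


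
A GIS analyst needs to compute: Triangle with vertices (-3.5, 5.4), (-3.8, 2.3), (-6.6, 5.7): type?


Side lengths squared: AB^2=9.7, BC^2=19.4, CA^2=9.7
Sorted: [9.7, 9.7, 19.4]
By sides: Isosceles, By angles: Right

Isosceles, Right


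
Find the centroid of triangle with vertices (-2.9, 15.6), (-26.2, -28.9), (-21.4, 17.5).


Centroid = ((x_A+x_B+x_C)/3, (y_A+y_B+y_C)/3)
= (((-2.9)+(-26.2)+(-21.4))/3, (15.6+(-28.9)+17.5)/3)
= (-16.8333, 1.4)

(-16.8333, 1.4)


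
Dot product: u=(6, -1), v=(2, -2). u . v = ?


u . v = u_x*v_x + u_y*v_y = 6*2 + (-1)*(-2)
= 12 + 2 = 14

14


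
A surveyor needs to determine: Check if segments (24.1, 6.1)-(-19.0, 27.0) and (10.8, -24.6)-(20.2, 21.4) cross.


Cross products: d1=-323.22, d2=1855.84, d3=1601.14, d4=-577.92
d1*d2 < 0 and d3*d4 < 0? yes

Yes, they intersect


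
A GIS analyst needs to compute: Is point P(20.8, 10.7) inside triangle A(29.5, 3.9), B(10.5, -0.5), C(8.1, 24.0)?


Cross products: AB x AP = -167.48, BC x BP = -279.23, CA x CP = -29.35
All same sign? yes

Yes, inside


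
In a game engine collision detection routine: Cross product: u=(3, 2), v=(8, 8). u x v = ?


u x v = u_x*v_y - u_y*v_x = 3*8 - 2*8
= 24 - 16 = 8

8


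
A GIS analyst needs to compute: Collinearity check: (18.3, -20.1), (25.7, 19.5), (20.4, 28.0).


Cross product: (25.7-18.3)*(28-(-20.1)) - (19.5-(-20.1))*(20.4-18.3)
= 272.78

No, not collinear


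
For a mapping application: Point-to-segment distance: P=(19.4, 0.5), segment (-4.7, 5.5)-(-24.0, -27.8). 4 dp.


Project P onto AB: t = 0 (clamped to [0,1])
Closest point on segment: (-4.7, 5.5)
Distance: 24.6132

24.6132


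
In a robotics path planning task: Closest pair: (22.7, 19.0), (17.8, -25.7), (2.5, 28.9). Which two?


d(P0,P1) = 44.9678, d(P0,P2) = 22.4956, d(P1,P2) = 56.7032
Closest: P0 and P2

Closest pair: (22.7, 19.0) and (2.5, 28.9), distance = 22.4956


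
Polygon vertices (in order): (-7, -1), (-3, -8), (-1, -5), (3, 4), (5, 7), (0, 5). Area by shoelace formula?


Shoelace sum: ((-7)*(-8) - (-3)*(-1)) + ((-3)*(-5) - (-1)*(-8)) + ((-1)*4 - 3*(-5)) + (3*7 - 5*4) + (5*5 - 0*7) + (0*(-1) - (-7)*5)
= 132
Area = |132|/2 = 66

66


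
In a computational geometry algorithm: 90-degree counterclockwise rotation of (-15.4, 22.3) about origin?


90° CCW: (x,y) -> (-y, x)
(-15.4,22.3) -> (-22.3, -15.4)

(-22.3, -15.4)


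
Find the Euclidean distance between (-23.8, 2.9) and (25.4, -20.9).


dx=49.2, dy=-23.8
d^2 = 49.2^2 + (-23.8)^2 = 2987.08
d = sqrt(2987.08) = 54.6542

54.6542


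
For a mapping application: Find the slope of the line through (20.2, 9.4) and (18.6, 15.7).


slope = (y2-y1)/(x2-x1) = (15.7-9.4)/(18.6-20.2) = 6.3/(-1.6) = -3.9375

-3.9375


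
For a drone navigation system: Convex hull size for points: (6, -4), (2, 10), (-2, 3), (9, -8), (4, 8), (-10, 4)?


Convex hull vertices (CCW): (-10, 4), (9, -8), (4, 8), (2, 10)
Count = 4

4


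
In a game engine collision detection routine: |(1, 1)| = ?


|u| = sqrt(1^2 + 1^2) = sqrt(2) = 1.4142

1.4142


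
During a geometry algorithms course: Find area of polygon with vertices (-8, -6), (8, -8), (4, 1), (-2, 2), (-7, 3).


Shoelace sum: ((-8)*(-8) - 8*(-6)) + (8*1 - 4*(-8)) + (4*2 - (-2)*1) + ((-2)*3 - (-7)*2) + ((-7)*(-6) - (-8)*3)
= 236
Area = |236|/2 = 118

118


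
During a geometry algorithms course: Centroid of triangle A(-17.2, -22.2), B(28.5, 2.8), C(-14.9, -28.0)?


Centroid = ((x_A+x_B+x_C)/3, (y_A+y_B+y_C)/3)
= (((-17.2)+28.5+(-14.9))/3, ((-22.2)+2.8+(-28))/3)
= (-1.2, -15.8)

(-1.2, -15.8)


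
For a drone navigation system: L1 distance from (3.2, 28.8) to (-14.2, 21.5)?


|3.2-(-14.2)| + |28.8-21.5| = 17.4 + 7.3 = 24.7

24.7


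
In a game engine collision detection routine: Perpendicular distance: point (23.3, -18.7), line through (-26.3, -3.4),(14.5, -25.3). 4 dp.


|cross product| = 462
|line direction| = sqrt(2144.25) = 46.306
Distance = 462/sqrt(2144.25) = 9.9771

9.9771


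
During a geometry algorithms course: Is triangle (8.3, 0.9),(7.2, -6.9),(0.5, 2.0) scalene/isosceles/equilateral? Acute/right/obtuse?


Side lengths squared: AB^2=62.05, BC^2=124.1, CA^2=62.05
Sorted: [62.05, 62.05, 124.1]
By sides: Isosceles, By angles: Right

Isosceles, Right


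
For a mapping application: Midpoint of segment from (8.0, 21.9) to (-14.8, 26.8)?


M = ((8+(-14.8))/2, (21.9+26.8)/2)
= (-3.4, 24.35)

(-3.4, 24.35)


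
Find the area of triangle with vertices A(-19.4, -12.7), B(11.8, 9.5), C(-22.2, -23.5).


Area = |x_A(y_B-y_C) + x_B(y_C-y_A) + x_C(y_A-y_B)|/2
= |(-640.2) + (-127.44) + 492.84|/2
= 274.8/2 = 137.4

137.4


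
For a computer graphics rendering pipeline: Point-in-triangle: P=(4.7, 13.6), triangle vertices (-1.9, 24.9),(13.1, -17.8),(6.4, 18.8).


Cross products: AB x AP = 112.32, BC x BP = 97.06, CA x CP = 53.53
All same sign? yes

Yes, inside


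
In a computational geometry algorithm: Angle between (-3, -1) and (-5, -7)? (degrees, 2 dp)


u.v = 22, |u| = sqrt(10) = 3.1623, |v| = sqrt(74) = 8.6023
cos(theta) = u.v/(|u||v|) = 22/sqrt(740) = 0.808736
theta = acos(0.808736) = 36.03 degrees

36.03 degrees


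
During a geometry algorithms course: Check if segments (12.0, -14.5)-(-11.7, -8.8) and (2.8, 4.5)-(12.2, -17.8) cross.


Cross products: d1=26.56, d2=-448.37, d3=-397.86, d4=77.07
d1*d2 < 0 and d3*d4 < 0? yes

Yes, they intersect


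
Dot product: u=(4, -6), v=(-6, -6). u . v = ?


u . v = u_x*v_x + u_y*v_y = 4*(-6) + (-6)*(-6)
= (-24) + 36 = 12

12


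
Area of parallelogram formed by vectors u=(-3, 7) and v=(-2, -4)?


|u x v| = |(-3)*(-4) - 7*(-2)|
= |12 - (-14)| = 26

26


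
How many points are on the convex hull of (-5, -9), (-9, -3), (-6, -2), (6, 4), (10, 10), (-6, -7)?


Convex hull vertices (CCW): (-9, -3), (-5, -9), (6, 4), (10, 10)
Count = 4

4


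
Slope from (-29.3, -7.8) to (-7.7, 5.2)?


slope = (y2-y1)/(x2-x1) = (5.2-(-7.8))/((-7.7)-(-29.3)) = 13/21.6 = 0.6019

0.6019


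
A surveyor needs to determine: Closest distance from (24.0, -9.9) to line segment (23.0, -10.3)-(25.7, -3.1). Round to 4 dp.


Project P onto AB: t = 0.0944 (clamped to [0,1])
Closest point on segment: (23.2548, -9.6205)
Distance: 0.7959

0.7959


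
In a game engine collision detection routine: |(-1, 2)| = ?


|u| = sqrt((-1)^2 + 2^2) = sqrt(5) = 2.2361

2.2361


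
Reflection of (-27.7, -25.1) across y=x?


Reflection over y=x: (x,y) -> (y,x)
(-27.7, -25.1) -> (-25.1, -27.7)

(-25.1, -27.7)


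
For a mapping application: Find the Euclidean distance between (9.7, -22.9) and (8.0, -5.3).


dx=-1.7, dy=17.6
d^2 = (-1.7)^2 + 17.6^2 = 312.65
d = sqrt(312.65) = 17.6819

17.6819


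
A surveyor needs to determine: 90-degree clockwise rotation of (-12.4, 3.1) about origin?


90° CW: (x,y) -> (y, -x)
(-12.4,3.1) -> (3.1, 12.4)

(3.1, 12.4)


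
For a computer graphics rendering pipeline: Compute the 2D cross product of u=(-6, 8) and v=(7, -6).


u x v = u_x*v_y - u_y*v_x = (-6)*(-6) - 8*7
= 36 - 56 = -20

-20


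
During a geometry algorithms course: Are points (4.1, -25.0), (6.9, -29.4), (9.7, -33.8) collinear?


Cross product: (6.9-4.1)*((-33.8)-(-25)) - ((-29.4)-(-25))*(9.7-4.1)
= 0

Yes, collinear


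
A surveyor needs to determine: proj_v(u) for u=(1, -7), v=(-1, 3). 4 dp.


u.v = -22, |v| = sqrt(10) = 3.1623
Scalar projection = u.v / |v| = -22 / sqrt(10) = -6.957

-6.957


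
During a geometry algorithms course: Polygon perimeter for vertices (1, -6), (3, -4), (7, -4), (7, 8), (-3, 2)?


Sides: (1, -6)->(3, -4): sqrt(8) = 2.828427, (3, -4)->(7, -4): sqrt(16) = 4, (7, -4)->(7, 8): sqrt(144) = 12, (7, 8)->(-3, 2): sqrt(136) = 11.661904, (-3, 2)->(1, -6): sqrt(80) = 8.944272
Sum = 39.434603
Perimeter = 39.4346

39.4346


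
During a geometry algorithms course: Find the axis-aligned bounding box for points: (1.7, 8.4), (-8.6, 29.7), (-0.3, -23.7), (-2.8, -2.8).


x range: [-8.6, 1.7]
y range: [-23.7, 29.7]
Bounding box: (-8.6,-23.7) to (1.7,29.7)

(-8.6,-23.7) to (1.7,29.7)


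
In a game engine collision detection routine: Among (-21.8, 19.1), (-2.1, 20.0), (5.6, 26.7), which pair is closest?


d(P0,P1) = 19.7205, d(P0,P2) = 28.4345, d(P1,P2) = 10.2069
Closest: P1 and P2

Closest pair: (-2.1, 20.0) and (5.6, 26.7), distance = 10.2069


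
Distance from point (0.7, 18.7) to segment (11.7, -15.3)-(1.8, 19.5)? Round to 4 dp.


Project P onto AB: t = 0.9871 (clamped to [0,1])
Closest point on segment: (1.9282, 19.0494)
Distance: 1.2769

1.2769


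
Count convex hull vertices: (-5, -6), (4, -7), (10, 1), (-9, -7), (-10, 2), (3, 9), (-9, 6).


Convex hull vertices (CCW): (-10, 2), (-9, -7), (4, -7), (10, 1), (3, 9), (-9, 6)
Count = 6

6


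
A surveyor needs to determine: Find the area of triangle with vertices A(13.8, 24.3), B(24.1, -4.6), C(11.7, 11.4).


Area = |x_A(y_B-y_C) + x_B(y_C-y_A) + x_C(y_A-y_B)|/2
= |(-220.8) + (-310.89) + 338.13|/2
= 193.56/2 = 96.78

96.78


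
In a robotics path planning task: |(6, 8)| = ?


|u| = sqrt(6^2 + 8^2) = sqrt(100) = 10

10


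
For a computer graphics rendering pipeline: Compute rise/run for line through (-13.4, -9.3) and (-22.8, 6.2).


slope = (y2-y1)/(x2-x1) = (6.2-(-9.3))/((-22.8)-(-13.4)) = 15.5/(-9.4) = -1.6489

-1.6489


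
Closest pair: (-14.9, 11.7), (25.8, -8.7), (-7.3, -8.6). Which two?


d(P0,P1) = 45.5264, d(P0,P2) = 21.676, d(P1,P2) = 33.1002
Closest: P0 and P2

Closest pair: (-14.9, 11.7) and (-7.3, -8.6), distance = 21.676


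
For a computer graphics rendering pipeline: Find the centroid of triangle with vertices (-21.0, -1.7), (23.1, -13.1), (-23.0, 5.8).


Centroid = ((x_A+x_B+x_C)/3, (y_A+y_B+y_C)/3)
= (((-21)+23.1+(-23))/3, ((-1.7)+(-13.1)+5.8)/3)
= (-6.9667, -3)

(-6.9667, -3)


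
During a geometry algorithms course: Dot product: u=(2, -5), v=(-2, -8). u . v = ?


u . v = u_x*v_x + u_y*v_y = 2*(-2) + (-5)*(-8)
= (-4) + 40 = 36

36


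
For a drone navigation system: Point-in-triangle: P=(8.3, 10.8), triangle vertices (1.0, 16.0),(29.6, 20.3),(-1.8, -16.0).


Cross products: AB x AP = -180.11, BC x BP = -474.89, CA x CP = -248.16
All same sign? yes

Yes, inside


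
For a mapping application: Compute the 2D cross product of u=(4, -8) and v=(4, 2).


u x v = u_x*v_y - u_y*v_x = 4*2 - (-8)*4
= 8 - (-32) = 40

40


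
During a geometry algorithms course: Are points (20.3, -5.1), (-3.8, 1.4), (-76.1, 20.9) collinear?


Cross product: ((-3.8)-20.3)*(20.9-(-5.1)) - (1.4-(-5.1))*((-76.1)-20.3)
= 0

Yes, collinear


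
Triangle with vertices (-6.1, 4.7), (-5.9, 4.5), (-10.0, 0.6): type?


Side lengths squared: AB^2=0.08, BC^2=32.02, CA^2=32.02
Sorted: [0.08, 32.02, 32.02]
By sides: Isosceles, By angles: Acute

Isosceles, Acute


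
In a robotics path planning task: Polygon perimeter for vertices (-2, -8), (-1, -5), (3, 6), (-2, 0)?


Sides: (-2, -8)->(-1, -5): sqrt(10) = 3.162278, (-1, -5)->(3, 6): sqrt(137) = 11.7047, (3, 6)->(-2, 0): sqrt(61) = 7.81025, (-2, 0)->(-2, -8): sqrt(64) = 8
Sum = 30.677228
Perimeter = 30.6772

30.6772


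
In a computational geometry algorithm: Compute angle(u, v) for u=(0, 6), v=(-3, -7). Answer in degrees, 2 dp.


u.v = -42, |u| = sqrt(36) = 6, |v| = sqrt(58) = 7.6158
cos(theta) = u.v/(|u||v|) = -42/sqrt(2088) = -0.919145
theta = acos(-0.919145) = 156.8 degrees

156.8 degrees


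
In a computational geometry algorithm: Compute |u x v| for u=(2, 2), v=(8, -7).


|u x v| = |2*(-7) - 2*8|
= |(-14) - 16| = 30

30


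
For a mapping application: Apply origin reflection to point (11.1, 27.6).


Reflection over origin: (x,y) -> (-x,-y)
(11.1, 27.6) -> (-11.1, -27.6)

(-11.1, -27.6)


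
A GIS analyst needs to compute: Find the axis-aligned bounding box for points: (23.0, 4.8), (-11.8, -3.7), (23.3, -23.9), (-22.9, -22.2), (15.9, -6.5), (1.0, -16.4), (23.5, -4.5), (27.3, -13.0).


x range: [-22.9, 27.3]
y range: [-23.9, 4.8]
Bounding box: (-22.9,-23.9) to (27.3,4.8)

(-22.9,-23.9) to (27.3,4.8)


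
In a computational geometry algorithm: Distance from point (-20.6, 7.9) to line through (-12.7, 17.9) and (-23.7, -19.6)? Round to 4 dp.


|cross product| = 186.25
|line direction| = sqrt(1527.25) = 39.08
Distance = 186.25/sqrt(1527.25) = 4.7659

4.7659


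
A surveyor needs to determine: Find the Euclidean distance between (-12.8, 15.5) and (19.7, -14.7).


dx=32.5, dy=-30.2
d^2 = 32.5^2 + (-30.2)^2 = 1968.29
d = sqrt(1968.29) = 44.3654

44.3654


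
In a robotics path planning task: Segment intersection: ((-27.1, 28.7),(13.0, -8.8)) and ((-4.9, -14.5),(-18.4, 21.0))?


Cross products: d1=204.9, d2=-712.4, d3=-899.82, d4=17.48
d1*d2 < 0 and d3*d4 < 0? yes

Yes, they intersect


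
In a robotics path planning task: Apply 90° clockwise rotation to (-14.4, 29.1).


90° CW: (x,y) -> (y, -x)
(-14.4,29.1) -> (29.1, 14.4)

(29.1, 14.4)


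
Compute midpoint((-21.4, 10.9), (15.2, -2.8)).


M = (((-21.4)+15.2)/2, (10.9+(-2.8))/2)
= (-3.1, 4.05)

(-3.1, 4.05)


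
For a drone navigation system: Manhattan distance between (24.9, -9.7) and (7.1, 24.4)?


|24.9-7.1| + |(-9.7)-24.4| = 17.8 + 34.1 = 51.9

51.9


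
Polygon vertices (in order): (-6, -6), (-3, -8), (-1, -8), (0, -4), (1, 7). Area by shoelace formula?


Shoelace sum: ((-6)*(-8) - (-3)*(-6)) + ((-3)*(-8) - (-1)*(-8)) + ((-1)*(-4) - 0*(-8)) + (0*7 - 1*(-4)) + (1*(-6) - (-6)*7)
= 90
Area = |90|/2 = 45

45


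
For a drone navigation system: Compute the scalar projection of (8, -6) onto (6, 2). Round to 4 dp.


u.v = 36, |v| = sqrt(40) = 6.3246
Scalar projection = u.v / |v| = 36 / sqrt(40) = 5.6921

5.6921


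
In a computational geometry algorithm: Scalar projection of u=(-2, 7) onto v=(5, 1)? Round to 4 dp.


u.v = -3, |v| = sqrt(26) = 5.099
Scalar projection = u.v / |v| = -3 / sqrt(26) = -0.5883

-0.5883
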